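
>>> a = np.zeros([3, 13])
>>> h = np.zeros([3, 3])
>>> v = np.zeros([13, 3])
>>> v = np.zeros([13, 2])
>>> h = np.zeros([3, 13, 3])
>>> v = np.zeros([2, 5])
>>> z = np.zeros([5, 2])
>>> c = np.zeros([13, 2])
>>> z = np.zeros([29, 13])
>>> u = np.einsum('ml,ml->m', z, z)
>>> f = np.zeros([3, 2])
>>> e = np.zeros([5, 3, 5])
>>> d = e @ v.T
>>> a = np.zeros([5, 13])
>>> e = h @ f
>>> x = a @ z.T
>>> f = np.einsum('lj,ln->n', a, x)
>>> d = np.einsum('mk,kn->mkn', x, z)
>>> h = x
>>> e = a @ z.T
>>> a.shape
(5, 13)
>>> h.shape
(5, 29)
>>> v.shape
(2, 5)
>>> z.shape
(29, 13)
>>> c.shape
(13, 2)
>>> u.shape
(29,)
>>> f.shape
(29,)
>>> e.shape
(5, 29)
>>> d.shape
(5, 29, 13)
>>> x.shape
(5, 29)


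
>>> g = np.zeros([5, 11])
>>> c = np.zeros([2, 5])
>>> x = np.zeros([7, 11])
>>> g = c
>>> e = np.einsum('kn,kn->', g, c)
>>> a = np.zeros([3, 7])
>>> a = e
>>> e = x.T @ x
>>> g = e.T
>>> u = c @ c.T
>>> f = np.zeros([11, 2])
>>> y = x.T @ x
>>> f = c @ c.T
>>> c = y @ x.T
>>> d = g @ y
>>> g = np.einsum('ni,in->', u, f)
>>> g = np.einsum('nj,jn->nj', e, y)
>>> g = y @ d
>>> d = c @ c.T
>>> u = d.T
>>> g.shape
(11, 11)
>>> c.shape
(11, 7)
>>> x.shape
(7, 11)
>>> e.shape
(11, 11)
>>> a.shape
()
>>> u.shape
(11, 11)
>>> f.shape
(2, 2)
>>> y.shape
(11, 11)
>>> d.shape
(11, 11)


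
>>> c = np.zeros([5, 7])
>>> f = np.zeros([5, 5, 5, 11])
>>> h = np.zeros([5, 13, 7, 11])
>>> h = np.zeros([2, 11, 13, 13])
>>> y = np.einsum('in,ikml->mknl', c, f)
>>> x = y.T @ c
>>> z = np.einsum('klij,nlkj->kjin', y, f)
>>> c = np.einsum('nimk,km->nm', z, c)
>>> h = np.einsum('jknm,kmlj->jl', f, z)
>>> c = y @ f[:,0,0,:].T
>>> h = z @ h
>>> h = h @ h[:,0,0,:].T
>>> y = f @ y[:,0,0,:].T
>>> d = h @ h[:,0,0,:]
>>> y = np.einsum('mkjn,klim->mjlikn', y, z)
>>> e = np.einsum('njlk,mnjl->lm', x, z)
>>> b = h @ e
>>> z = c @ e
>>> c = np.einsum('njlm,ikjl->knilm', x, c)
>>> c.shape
(5, 11, 5, 5, 7)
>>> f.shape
(5, 5, 5, 11)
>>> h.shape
(5, 11, 7, 5)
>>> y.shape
(5, 5, 11, 7, 5, 5)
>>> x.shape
(11, 7, 5, 7)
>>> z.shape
(5, 5, 7, 5)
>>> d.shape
(5, 11, 7, 5)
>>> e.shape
(5, 5)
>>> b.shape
(5, 11, 7, 5)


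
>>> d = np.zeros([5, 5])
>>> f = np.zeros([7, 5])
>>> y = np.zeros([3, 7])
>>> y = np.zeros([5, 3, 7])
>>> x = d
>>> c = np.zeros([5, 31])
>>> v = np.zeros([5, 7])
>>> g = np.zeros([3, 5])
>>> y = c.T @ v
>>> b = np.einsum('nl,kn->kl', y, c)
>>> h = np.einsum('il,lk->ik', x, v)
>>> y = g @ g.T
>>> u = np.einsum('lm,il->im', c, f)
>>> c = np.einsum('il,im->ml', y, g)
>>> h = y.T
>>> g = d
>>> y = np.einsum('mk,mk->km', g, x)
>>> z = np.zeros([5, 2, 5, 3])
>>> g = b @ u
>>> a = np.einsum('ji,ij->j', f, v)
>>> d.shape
(5, 5)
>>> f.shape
(7, 5)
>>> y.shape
(5, 5)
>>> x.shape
(5, 5)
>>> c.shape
(5, 3)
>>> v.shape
(5, 7)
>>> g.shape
(5, 31)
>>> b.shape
(5, 7)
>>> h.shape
(3, 3)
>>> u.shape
(7, 31)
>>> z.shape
(5, 2, 5, 3)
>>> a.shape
(7,)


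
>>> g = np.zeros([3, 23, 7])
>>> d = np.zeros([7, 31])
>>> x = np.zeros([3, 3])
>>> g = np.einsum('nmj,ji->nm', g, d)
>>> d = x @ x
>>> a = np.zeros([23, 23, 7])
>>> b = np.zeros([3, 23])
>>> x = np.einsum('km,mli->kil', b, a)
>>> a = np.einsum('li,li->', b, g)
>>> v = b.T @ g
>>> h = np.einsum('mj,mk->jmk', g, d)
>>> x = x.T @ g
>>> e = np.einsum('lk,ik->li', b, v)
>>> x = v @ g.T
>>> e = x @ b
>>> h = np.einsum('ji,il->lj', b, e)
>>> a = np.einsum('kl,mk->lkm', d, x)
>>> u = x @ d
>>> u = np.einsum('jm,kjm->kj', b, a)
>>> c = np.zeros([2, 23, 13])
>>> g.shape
(3, 23)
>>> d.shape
(3, 3)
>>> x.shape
(23, 3)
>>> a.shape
(3, 3, 23)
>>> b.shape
(3, 23)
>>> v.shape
(23, 23)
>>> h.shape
(23, 3)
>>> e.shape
(23, 23)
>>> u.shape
(3, 3)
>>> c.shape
(2, 23, 13)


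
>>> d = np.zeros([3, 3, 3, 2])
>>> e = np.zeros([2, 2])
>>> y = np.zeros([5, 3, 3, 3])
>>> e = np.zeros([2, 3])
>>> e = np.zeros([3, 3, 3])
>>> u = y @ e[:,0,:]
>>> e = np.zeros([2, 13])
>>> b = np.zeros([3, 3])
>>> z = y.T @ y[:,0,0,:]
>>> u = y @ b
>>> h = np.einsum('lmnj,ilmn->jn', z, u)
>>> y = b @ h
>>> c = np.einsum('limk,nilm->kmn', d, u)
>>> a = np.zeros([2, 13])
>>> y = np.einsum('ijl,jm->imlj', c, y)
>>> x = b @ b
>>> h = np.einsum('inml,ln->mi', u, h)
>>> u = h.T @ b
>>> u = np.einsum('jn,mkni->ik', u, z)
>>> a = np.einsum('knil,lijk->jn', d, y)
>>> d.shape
(3, 3, 3, 2)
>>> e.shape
(2, 13)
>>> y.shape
(2, 3, 5, 3)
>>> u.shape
(3, 3)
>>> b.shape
(3, 3)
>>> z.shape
(3, 3, 3, 3)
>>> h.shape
(3, 5)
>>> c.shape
(2, 3, 5)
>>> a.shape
(5, 3)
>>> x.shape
(3, 3)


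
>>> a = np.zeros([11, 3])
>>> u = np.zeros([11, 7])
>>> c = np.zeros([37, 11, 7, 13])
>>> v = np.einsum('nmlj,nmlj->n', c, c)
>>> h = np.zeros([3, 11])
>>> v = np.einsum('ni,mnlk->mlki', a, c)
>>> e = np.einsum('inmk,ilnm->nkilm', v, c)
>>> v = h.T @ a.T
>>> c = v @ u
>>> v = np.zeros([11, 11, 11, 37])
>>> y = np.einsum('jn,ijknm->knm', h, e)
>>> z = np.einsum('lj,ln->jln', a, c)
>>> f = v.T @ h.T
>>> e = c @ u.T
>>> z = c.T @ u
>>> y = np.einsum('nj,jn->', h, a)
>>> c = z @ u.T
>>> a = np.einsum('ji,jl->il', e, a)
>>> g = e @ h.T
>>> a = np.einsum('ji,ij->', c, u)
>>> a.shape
()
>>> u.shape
(11, 7)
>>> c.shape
(7, 11)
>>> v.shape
(11, 11, 11, 37)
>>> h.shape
(3, 11)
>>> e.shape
(11, 11)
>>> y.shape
()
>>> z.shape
(7, 7)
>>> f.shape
(37, 11, 11, 3)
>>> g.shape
(11, 3)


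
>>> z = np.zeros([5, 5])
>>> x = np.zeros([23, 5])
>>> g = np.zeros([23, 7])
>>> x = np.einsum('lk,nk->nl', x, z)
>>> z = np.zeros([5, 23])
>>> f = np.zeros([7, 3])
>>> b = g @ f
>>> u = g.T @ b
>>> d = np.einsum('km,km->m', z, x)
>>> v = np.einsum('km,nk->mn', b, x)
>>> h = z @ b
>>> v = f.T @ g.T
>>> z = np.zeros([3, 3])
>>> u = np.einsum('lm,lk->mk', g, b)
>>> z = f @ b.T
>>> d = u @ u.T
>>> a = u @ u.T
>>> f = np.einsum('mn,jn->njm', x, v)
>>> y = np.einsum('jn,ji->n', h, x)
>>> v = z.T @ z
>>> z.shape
(7, 23)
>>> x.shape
(5, 23)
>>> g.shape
(23, 7)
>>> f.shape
(23, 3, 5)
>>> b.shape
(23, 3)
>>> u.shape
(7, 3)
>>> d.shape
(7, 7)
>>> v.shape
(23, 23)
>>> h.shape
(5, 3)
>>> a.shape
(7, 7)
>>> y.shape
(3,)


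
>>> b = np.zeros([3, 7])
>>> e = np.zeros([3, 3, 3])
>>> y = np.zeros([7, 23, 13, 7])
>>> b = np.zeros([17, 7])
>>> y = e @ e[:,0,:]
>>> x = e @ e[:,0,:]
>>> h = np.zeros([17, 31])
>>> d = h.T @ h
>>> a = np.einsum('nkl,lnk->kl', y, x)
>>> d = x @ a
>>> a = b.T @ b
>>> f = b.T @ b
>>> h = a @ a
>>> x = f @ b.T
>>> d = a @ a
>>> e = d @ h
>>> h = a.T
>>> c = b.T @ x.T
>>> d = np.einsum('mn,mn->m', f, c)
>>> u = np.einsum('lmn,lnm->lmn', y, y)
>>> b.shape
(17, 7)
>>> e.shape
(7, 7)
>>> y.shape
(3, 3, 3)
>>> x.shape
(7, 17)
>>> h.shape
(7, 7)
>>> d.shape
(7,)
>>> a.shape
(7, 7)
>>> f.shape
(7, 7)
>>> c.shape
(7, 7)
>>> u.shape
(3, 3, 3)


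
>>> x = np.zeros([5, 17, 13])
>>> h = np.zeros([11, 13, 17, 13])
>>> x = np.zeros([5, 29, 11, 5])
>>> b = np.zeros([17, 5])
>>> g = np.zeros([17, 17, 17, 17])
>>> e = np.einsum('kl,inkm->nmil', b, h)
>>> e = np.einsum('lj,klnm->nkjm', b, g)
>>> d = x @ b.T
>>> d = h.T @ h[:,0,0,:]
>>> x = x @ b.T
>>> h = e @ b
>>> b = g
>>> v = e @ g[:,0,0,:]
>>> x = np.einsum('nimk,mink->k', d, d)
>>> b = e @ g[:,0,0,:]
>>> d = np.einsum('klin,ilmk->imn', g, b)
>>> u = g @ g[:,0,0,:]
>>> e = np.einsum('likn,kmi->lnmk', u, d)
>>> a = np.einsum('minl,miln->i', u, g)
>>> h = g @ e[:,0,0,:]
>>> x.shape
(13,)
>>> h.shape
(17, 17, 17, 17)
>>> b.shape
(17, 17, 5, 17)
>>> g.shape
(17, 17, 17, 17)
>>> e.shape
(17, 17, 5, 17)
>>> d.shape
(17, 5, 17)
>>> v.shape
(17, 17, 5, 17)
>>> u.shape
(17, 17, 17, 17)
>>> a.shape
(17,)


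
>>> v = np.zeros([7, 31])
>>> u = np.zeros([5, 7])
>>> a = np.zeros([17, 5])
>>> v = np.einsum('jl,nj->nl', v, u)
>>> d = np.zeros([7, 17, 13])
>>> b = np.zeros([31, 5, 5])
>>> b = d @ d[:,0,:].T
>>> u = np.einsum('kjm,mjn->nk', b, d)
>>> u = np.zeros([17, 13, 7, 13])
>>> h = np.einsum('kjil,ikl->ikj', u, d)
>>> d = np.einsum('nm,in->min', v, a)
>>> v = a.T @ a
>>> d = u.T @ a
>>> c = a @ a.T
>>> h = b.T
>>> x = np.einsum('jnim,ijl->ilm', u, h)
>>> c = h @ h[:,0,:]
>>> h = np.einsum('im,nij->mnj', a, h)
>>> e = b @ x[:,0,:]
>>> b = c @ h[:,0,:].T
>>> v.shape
(5, 5)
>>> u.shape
(17, 13, 7, 13)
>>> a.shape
(17, 5)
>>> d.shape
(13, 7, 13, 5)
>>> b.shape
(7, 17, 5)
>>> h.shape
(5, 7, 7)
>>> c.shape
(7, 17, 7)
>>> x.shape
(7, 7, 13)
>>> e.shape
(7, 17, 13)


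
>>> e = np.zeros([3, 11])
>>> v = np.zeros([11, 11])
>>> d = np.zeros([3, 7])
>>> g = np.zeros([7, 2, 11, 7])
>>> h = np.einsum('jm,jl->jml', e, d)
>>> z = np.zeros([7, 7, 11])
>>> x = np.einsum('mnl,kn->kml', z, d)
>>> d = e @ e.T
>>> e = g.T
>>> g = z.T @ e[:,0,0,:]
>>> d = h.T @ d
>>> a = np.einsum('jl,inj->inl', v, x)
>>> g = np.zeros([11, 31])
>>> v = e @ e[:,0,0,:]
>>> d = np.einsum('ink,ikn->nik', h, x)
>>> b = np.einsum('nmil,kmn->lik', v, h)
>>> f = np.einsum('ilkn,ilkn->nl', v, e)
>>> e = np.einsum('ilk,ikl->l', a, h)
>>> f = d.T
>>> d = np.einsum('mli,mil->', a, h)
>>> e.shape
(7,)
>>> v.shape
(7, 11, 2, 7)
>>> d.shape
()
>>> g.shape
(11, 31)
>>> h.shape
(3, 11, 7)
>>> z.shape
(7, 7, 11)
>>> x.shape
(3, 7, 11)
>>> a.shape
(3, 7, 11)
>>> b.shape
(7, 2, 3)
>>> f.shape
(7, 3, 11)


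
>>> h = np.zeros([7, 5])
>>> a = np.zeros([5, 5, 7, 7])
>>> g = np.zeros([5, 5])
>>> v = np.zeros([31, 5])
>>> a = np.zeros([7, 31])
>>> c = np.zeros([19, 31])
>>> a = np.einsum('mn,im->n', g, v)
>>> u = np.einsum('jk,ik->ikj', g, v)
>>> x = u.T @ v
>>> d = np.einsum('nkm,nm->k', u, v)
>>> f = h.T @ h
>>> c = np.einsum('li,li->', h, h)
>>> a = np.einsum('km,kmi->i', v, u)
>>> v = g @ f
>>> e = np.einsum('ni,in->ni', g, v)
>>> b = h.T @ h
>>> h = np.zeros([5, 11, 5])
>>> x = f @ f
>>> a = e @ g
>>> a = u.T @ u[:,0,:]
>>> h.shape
(5, 11, 5)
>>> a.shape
(5, 5, 5)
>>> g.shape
(5, 5)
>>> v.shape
(5, 5)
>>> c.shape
()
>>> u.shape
(31, 5, 5)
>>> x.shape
(5, 5)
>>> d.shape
(5,)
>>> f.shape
(5, 5)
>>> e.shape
(5, 5)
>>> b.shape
(5, 5)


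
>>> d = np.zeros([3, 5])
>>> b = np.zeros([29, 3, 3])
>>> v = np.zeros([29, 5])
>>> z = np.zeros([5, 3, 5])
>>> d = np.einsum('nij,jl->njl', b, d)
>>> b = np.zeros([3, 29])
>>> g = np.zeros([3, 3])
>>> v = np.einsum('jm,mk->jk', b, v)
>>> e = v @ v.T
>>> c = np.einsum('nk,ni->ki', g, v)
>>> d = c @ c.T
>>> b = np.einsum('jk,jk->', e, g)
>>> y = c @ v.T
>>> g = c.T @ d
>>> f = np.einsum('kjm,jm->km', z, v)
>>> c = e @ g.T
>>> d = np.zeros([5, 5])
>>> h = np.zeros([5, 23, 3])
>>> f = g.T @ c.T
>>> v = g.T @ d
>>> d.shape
(5, 5)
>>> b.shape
()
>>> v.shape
(3, 5)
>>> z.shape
(5, 3, 5)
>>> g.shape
(5, 3)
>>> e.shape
(3, 3)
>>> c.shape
(3, 5)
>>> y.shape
(3, 3)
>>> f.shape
(3, 3)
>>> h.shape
(5, 23, 3)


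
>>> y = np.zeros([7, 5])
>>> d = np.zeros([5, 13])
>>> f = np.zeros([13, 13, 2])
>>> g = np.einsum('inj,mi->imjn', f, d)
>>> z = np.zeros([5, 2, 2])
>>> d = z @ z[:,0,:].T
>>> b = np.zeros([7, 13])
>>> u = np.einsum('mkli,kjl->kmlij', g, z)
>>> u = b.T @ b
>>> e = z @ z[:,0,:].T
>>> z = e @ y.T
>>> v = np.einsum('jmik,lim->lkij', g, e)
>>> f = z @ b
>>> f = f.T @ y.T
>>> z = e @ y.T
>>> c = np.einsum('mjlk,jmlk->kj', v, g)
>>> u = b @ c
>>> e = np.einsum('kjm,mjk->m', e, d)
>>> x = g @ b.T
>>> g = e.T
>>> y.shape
(7, 5)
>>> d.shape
(5, 2, 5)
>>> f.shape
(13, 2, 7)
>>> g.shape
(5,)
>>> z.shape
(5, 2, 7)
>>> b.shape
(7, 13)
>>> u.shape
(7, 13)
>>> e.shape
(5,)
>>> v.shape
(5, 13, 2, 13)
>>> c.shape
(13, 13)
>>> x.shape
(13, 5, 2, 7)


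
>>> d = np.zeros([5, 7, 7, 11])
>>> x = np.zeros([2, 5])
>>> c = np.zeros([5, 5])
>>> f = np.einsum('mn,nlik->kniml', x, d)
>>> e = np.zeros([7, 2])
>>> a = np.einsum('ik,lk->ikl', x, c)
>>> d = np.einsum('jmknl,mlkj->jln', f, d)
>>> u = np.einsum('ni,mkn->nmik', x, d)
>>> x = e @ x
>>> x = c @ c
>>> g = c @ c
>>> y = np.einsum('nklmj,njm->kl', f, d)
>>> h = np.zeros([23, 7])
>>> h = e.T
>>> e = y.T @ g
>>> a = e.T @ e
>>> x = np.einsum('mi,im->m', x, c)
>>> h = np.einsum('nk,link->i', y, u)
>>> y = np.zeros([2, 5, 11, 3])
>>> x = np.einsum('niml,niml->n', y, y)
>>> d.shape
(11, 7, 2)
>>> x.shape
(2,)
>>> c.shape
(5, 5)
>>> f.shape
(11, 5, 7, 2, 7)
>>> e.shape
(7, 5)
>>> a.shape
(5, 5)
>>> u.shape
(2, 11, 5, 7)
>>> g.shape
(5, 5)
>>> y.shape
(2, 5, 11, 3)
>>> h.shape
(11,)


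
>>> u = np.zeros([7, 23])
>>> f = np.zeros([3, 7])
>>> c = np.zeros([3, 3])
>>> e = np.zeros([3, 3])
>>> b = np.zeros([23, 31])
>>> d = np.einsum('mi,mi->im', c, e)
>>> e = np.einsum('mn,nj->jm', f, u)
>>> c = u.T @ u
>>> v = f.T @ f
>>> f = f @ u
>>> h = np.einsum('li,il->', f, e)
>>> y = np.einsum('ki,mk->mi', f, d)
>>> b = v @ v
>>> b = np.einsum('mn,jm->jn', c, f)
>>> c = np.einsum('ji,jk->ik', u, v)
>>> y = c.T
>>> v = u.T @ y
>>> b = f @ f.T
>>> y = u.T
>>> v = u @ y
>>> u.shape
(7, 23)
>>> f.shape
(3, 23)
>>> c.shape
(23, 7)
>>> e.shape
(23, 3)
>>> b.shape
(3, 3)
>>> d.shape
(3, 3)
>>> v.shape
(7, 7)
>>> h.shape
()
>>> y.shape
(23, 7)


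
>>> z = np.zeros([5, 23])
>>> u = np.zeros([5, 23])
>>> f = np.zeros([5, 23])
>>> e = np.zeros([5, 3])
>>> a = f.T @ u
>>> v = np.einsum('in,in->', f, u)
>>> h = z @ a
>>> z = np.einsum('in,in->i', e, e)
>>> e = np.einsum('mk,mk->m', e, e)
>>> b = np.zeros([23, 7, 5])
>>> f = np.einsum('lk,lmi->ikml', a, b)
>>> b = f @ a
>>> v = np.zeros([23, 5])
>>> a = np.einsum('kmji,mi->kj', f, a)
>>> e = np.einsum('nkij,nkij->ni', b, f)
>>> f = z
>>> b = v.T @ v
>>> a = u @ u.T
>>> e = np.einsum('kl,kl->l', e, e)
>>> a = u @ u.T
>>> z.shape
(5,)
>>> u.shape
(5, 23)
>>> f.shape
(5,)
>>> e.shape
(7,)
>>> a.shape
(5, 5)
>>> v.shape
(23, 5)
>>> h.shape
(5, 23)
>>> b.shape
(5, 5)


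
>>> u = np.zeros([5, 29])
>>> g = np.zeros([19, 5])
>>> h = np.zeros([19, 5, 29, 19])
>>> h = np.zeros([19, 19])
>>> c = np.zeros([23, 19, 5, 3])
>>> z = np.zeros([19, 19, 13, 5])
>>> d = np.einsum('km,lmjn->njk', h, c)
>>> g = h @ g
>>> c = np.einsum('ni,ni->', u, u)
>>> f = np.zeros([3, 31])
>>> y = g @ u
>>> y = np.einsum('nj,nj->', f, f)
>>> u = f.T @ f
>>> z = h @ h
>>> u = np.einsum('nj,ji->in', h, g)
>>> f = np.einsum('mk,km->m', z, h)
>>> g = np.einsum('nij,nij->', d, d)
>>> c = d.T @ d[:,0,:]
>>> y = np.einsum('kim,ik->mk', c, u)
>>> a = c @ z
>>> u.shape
(5, 19)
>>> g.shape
()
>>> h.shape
(19, 19)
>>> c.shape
(19, 5, 19)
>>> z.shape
(19, 19)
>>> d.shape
(3, 5, 19)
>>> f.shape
(19,)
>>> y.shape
(19, 19)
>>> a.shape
(19, 5, 19)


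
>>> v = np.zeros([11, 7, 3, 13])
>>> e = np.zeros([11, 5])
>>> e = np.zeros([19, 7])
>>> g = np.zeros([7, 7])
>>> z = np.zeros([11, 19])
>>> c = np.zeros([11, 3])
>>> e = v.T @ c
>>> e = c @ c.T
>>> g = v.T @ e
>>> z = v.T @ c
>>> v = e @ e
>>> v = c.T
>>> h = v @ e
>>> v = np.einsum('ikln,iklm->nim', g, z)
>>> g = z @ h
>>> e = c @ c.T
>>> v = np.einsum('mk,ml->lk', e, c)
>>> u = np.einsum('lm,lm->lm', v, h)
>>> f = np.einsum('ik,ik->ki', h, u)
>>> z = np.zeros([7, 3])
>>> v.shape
(3, 11)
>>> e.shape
(11, 11)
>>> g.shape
(13, 3, 7, 11)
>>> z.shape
(7, 3)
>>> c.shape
(11, 3)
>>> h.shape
(3, 11)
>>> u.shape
(3, 11)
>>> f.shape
(11, 3)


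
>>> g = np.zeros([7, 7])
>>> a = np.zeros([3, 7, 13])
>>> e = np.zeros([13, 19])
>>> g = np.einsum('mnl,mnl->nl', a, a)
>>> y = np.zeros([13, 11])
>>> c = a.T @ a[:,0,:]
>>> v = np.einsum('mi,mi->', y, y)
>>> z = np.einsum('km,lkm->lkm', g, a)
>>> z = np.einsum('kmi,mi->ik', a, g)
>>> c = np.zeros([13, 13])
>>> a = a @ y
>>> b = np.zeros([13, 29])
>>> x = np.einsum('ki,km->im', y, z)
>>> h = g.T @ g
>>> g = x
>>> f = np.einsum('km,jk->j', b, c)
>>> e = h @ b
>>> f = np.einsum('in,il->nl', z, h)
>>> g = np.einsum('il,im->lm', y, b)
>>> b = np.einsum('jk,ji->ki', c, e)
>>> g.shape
(11, 29)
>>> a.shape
(3, 7, 11)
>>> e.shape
(13, 29)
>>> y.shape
(13, 11)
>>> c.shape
(13, 13)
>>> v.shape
()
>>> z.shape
(13, 3)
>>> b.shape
(13, 29)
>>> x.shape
(11, 3)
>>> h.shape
(13, 13)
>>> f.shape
(3, 13)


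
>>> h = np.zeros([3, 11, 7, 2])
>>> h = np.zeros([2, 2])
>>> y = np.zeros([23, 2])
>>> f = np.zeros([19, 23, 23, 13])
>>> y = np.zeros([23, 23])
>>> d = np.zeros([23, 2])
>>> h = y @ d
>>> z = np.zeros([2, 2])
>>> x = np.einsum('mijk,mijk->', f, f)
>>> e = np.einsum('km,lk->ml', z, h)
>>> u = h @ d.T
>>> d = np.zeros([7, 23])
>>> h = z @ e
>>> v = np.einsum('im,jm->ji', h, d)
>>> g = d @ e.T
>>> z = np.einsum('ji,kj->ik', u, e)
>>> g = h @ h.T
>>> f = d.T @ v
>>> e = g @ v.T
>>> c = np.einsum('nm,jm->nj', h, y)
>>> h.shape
(2, 23)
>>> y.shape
(23, 23)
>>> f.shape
(23, 2)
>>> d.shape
(7, 23)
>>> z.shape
(23, 2)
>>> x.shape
()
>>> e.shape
(2, 7)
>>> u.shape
(23, 23)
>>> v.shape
(7, 2)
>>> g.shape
(2, 2)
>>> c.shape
(2, 23)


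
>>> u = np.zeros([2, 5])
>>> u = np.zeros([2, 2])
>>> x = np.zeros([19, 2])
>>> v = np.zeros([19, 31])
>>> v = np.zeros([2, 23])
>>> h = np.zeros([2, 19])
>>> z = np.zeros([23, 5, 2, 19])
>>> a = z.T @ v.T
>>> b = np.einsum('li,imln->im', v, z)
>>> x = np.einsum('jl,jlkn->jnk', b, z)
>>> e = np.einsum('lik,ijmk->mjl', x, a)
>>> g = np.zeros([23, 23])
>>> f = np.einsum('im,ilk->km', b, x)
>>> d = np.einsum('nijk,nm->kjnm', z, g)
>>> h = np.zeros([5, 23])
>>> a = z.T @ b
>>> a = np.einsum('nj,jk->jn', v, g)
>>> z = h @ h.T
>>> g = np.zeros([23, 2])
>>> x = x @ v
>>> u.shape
(2, 2)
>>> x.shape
(23, 19, 23)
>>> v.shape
(2, 23)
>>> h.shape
(5, 23)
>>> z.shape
(5, 5)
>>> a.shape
(23, 2)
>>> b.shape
(23, 5)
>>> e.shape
(5, 2, 23)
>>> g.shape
(23, 2)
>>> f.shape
(2, 5)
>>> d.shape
(19, 2, 23, 23)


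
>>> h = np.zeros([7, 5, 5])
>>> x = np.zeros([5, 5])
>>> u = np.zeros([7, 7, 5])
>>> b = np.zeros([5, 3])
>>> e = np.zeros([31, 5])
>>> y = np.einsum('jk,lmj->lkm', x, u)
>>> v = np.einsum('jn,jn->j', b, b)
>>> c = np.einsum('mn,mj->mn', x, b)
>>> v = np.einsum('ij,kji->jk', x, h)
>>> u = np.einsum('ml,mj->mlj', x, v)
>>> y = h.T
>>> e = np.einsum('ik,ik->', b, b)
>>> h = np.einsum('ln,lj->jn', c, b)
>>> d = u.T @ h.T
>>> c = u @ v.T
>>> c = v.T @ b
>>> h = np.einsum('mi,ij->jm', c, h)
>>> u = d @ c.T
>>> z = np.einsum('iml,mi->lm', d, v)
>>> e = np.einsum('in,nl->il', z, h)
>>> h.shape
(5, 7)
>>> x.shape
(5, 5)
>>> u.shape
(7, 5, 7)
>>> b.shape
(5, 3)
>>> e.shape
(3, 7)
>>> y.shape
(5, 5, 7)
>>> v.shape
(5, 7)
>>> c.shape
(7, 3)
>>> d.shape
(7, 5, 3)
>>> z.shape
(3, 5)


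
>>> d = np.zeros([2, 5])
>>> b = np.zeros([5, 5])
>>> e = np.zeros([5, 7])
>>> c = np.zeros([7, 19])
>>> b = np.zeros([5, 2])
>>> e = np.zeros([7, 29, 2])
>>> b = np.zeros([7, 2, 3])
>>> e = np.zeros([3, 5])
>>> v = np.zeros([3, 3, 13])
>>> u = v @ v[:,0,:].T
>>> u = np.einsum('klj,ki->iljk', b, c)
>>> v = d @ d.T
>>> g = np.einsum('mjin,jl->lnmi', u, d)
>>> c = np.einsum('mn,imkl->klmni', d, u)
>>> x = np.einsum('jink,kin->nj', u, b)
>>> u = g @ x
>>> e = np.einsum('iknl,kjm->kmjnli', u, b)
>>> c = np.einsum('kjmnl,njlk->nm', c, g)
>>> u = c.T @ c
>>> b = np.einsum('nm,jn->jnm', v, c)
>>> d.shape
(2, 5)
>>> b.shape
(5, 2, 2)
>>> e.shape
(7, 3, 2, 19, 19, 5)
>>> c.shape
(5, 2)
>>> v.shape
(2, 2)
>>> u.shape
(2, 2)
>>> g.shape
(5, 7, 19, 3)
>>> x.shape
(3, 19)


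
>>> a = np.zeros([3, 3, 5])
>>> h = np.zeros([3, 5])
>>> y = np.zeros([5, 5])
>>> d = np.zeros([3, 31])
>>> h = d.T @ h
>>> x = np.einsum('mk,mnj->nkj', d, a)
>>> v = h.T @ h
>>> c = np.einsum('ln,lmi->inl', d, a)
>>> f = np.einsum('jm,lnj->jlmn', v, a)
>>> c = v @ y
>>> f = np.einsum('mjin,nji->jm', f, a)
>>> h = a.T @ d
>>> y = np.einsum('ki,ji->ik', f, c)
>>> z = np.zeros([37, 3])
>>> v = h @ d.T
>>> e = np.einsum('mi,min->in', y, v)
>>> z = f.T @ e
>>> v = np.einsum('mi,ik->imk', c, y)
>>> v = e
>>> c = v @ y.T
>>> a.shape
(3, 3, 5)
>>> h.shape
(5, 3, 31)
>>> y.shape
(5, 3)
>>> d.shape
(3, 31)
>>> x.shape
(3, 31, 5)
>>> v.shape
(3, 3)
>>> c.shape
(3, 5)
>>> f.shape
(3, 5)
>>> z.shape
(5, 3)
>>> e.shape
(3, 3)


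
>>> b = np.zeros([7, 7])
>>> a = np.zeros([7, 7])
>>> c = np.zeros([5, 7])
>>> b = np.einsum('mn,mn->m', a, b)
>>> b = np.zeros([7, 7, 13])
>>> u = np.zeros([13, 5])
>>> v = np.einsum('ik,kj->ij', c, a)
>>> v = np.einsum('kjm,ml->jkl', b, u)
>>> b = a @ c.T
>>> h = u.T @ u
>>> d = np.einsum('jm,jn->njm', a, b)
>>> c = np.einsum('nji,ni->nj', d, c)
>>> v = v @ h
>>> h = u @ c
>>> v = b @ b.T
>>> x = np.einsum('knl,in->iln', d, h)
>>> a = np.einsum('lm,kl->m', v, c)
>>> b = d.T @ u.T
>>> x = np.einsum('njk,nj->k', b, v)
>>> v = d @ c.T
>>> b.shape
(7, 7, 13)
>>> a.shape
(7,)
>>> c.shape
(5, 7)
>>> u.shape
(13, 5)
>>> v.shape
(5, 7, 5)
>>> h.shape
(13, 7)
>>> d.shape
(5, 7, 7)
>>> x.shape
(13,)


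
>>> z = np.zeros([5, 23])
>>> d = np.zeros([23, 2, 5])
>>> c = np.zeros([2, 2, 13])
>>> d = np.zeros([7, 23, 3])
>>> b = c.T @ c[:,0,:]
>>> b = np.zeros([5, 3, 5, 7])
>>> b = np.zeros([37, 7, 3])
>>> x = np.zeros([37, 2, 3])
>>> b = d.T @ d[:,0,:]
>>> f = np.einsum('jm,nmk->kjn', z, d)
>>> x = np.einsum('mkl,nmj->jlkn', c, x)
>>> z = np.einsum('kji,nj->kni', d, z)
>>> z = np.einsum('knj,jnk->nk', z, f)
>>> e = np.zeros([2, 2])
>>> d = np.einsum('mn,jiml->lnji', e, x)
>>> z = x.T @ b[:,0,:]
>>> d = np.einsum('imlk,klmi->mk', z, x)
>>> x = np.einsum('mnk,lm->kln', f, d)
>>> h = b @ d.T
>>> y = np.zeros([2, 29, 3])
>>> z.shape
(37, 2, 13, 3)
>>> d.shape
(2, 3)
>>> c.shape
(2, 2, 13)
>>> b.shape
(3, 23, 3)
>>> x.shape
(7, 2, 5)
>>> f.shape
(3, 5, 7)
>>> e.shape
(2, 2)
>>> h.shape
(3, 23, 2)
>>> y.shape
(2, 29, 3)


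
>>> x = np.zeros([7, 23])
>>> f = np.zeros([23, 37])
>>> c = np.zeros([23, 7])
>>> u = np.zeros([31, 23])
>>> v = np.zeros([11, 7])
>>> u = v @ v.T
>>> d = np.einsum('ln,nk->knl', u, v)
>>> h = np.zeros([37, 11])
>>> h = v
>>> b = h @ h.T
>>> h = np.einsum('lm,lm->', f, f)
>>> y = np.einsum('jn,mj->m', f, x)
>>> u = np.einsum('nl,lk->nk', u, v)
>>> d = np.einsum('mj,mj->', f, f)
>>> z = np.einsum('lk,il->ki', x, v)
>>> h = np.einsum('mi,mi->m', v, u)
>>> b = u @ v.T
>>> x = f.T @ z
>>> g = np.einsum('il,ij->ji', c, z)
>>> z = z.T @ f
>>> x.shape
(37, 11)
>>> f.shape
(23, 37)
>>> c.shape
(23, 7)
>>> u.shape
(11, 7)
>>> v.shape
(11, 7)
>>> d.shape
()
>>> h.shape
(11,)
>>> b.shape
(11, 11)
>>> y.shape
(7,)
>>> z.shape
(11, 37)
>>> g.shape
(11, 23)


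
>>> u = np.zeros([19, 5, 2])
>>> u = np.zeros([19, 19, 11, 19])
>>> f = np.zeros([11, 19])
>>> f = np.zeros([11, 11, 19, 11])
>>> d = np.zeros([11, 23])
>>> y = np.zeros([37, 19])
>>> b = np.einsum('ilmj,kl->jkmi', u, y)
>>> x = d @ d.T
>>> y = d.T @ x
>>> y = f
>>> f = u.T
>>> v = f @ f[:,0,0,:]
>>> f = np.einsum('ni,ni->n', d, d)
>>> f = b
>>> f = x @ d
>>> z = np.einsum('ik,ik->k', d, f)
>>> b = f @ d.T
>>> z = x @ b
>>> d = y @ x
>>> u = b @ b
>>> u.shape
(11, 11)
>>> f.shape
(11, 23)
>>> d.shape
(11, 11, 19, 11)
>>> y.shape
(11, 11, 19, 11)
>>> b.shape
(11, 11)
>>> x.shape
(11, 11)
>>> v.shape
(19, 11, 19, 19)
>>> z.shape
(11, 11)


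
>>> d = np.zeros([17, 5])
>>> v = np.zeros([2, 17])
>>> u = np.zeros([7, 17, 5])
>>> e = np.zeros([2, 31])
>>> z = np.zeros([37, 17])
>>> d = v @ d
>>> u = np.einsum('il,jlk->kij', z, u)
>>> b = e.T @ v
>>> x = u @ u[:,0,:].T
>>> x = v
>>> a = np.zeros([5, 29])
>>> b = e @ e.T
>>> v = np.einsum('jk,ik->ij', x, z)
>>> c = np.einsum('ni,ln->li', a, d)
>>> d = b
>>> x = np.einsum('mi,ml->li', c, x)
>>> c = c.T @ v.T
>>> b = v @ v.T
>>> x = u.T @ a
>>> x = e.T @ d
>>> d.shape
(2, 2)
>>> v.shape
(37, 2)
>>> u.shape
(5, 37, 7)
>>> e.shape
(2, 31)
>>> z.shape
(37, 17)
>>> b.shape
(37, 37)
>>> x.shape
(31, 2)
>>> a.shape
(5, 29)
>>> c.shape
(29, 37)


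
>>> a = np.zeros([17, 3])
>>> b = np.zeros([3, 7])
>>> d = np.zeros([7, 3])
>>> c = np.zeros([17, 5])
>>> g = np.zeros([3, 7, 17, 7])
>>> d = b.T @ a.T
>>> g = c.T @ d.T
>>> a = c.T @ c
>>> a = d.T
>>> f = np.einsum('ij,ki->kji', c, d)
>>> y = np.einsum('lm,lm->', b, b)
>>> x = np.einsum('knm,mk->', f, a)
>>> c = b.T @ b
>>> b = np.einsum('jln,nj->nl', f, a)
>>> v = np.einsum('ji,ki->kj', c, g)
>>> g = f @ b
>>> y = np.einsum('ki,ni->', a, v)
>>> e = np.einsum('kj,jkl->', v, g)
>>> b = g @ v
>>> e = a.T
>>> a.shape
(17, 7)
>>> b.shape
(7, 5, 7)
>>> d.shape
(7, 17)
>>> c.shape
(7, 7)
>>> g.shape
(7, 5, 5)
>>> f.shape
(7, 5, 17)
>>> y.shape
()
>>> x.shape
()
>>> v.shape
(5, 7)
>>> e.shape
(7, 17)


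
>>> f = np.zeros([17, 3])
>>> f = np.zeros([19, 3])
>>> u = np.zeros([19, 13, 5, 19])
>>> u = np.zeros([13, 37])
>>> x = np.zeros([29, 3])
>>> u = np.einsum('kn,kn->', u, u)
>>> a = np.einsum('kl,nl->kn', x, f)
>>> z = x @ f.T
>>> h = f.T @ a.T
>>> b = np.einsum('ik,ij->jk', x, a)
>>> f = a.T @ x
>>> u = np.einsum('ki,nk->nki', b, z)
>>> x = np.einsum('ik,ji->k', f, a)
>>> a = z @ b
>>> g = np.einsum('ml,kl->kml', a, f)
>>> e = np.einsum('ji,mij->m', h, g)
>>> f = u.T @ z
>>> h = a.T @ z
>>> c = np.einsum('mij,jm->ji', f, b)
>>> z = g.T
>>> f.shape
(3, 19, 19)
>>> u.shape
(29, 19, 3)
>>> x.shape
(3,)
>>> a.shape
(29, 3)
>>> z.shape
(3, 29, 19)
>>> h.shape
(3, 19)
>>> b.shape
(19, 3)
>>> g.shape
(19, 29, 3)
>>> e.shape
(19,)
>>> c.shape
(19, 19)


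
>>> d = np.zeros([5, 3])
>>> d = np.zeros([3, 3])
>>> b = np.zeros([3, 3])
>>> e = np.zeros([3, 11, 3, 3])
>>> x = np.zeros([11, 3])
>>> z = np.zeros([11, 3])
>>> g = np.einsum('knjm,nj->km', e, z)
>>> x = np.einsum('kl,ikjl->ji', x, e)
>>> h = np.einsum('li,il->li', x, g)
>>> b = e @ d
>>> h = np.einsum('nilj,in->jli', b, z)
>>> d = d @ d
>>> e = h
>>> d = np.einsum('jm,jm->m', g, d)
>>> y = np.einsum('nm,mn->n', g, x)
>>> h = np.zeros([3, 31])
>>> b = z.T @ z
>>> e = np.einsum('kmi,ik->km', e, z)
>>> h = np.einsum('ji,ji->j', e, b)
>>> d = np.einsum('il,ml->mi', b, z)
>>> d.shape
(11, 3)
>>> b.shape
(3, 3)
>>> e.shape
(3, 3)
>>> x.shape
(3, 3)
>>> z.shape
(11, 3)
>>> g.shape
(3, 3)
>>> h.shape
(3,)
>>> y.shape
(3,)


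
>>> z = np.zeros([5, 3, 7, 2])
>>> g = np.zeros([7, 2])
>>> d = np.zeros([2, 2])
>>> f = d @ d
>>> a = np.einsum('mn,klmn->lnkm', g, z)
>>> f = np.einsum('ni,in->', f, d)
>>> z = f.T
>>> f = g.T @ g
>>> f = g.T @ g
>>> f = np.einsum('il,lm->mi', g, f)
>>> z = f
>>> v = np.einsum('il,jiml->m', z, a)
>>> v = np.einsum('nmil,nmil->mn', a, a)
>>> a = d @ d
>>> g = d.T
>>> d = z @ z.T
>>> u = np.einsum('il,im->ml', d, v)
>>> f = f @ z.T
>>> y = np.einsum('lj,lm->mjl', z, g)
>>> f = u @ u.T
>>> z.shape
(2, 7)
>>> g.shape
(2, 2)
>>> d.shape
(2, 2)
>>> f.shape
(3, 3)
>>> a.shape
(2, 2)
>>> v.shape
(2, 3)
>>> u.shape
(3, 2)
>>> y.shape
(2, 7, 2)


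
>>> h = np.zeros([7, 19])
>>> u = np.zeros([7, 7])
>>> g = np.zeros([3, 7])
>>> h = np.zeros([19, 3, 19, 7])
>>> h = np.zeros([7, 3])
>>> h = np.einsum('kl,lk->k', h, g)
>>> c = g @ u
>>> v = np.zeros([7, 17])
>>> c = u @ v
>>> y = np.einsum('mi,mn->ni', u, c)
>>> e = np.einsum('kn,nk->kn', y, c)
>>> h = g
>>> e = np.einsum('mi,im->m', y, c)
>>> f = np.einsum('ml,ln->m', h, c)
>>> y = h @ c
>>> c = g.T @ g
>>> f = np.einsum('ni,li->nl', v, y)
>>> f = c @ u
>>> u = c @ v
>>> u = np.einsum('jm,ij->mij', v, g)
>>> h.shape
(3, 7)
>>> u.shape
(17, 3, 7)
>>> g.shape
(3, 7)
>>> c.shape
(7, 7)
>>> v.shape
(7, 17)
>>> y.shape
(3, 17)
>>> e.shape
(17,)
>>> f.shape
(7, 7)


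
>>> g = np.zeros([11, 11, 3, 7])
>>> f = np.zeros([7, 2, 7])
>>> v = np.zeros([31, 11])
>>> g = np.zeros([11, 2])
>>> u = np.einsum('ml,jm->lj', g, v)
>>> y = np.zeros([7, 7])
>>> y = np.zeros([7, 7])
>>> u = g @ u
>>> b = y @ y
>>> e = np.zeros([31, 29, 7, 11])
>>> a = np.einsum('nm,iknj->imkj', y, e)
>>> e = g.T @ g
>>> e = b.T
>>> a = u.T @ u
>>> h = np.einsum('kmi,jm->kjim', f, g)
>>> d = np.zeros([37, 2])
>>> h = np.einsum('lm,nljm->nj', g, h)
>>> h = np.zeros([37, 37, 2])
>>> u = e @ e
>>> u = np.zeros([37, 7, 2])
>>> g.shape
(11, 2)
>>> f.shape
(7, 2, 7)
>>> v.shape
(31, 11)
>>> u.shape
(37, 7, 2)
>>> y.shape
(7, 7)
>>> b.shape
(7, 7)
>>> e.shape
(7, 7)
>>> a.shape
(31, 31)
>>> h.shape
(37, 37, 2)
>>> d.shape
(37, 2)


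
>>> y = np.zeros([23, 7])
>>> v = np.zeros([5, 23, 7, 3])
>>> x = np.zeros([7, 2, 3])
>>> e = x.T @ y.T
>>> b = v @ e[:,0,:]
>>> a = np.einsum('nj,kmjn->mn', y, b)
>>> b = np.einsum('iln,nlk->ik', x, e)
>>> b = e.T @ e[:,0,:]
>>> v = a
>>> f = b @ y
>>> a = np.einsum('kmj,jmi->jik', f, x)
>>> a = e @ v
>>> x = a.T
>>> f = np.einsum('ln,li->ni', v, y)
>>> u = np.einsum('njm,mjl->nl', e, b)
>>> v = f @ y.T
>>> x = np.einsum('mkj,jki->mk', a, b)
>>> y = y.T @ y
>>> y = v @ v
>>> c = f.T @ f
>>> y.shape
(23, 23)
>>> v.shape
(23, 23)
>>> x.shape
(3, 2)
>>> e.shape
(3, 2, 23)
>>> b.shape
(23, 2, 23)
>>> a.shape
(3, 2, 23)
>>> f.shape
(23, 7)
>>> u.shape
(3, 23)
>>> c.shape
(7, 7)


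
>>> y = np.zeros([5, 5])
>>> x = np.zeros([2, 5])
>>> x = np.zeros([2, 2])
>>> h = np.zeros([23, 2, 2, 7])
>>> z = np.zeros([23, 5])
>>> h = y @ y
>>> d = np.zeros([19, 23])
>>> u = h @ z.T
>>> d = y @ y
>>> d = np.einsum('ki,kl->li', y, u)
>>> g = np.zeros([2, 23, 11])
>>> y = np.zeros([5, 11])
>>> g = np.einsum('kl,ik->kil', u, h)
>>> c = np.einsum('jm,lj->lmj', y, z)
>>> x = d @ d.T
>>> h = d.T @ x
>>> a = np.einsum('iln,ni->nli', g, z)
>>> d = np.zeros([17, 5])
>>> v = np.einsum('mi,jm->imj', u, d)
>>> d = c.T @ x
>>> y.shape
(5, 11)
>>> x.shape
(23, 23)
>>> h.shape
(5, 23)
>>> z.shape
(23, 5)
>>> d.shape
(5, 11, 23)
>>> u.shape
(5, 23)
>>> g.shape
(5, 5, 23)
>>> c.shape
(23, 11, 5)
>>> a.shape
(23, 5, 5)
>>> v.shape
(23, 5, 17)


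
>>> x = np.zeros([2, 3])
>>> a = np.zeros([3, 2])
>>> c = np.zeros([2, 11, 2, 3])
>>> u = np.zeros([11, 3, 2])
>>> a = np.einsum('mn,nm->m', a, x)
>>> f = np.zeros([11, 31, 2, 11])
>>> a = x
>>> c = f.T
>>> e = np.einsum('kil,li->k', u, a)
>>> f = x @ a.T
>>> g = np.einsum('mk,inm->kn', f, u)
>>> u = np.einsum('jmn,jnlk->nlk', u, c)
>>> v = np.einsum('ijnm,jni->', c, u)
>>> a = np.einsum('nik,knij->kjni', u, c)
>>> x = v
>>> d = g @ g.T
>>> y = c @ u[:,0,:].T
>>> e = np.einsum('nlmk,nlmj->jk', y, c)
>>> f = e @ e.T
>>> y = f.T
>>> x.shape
()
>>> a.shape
(11, 11, 2, 31)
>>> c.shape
(11, 2, 31, 11)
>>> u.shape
(2, 31, 11)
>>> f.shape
(11, 11)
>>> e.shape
(11, 2)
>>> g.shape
(2, 3)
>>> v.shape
()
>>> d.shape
(2, 2)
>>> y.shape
(11, 11)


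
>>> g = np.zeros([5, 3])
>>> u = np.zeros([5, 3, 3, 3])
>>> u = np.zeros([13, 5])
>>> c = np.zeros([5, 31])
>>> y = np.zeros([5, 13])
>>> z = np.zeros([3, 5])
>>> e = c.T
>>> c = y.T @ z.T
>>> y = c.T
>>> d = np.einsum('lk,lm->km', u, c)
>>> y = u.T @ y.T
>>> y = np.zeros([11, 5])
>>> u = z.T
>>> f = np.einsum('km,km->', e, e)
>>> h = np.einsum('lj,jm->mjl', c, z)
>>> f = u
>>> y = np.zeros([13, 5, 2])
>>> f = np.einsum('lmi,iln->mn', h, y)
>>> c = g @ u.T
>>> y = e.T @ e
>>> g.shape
(5, 3)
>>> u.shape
(5, 3)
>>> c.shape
(5, 5)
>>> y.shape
(5, 5)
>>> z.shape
(3, 5)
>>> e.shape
(31, 5)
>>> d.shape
(5, 3)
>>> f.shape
(3, 2)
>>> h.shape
(5, 3, 13)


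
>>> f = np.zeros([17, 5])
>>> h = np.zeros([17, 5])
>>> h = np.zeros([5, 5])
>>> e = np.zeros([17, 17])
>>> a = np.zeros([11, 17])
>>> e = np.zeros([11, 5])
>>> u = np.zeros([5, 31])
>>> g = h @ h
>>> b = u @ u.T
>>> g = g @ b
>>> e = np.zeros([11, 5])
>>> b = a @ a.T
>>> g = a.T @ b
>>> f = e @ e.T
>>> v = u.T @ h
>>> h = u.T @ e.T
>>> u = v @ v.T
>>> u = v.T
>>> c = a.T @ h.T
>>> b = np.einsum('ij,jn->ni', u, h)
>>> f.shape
(11, 11)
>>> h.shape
(31, 11)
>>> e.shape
(11, 5)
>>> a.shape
(11, 17)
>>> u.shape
(5, 31)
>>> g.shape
(17, 11)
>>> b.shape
(11, 5)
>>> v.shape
(31, 5)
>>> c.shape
(17, 31)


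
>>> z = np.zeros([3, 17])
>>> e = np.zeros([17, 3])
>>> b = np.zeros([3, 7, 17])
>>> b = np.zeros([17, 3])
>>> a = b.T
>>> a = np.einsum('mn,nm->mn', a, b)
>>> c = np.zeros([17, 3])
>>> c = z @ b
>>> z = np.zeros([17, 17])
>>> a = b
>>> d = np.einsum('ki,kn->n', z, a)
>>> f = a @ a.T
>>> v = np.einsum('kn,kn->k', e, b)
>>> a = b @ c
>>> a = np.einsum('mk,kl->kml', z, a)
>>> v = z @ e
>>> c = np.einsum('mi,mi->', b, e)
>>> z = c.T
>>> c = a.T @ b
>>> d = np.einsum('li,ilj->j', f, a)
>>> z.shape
()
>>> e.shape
(17, 3)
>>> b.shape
(17, 3)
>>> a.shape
(17, 17, 3)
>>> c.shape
(3, 17, 3)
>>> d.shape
(3,)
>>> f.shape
(17, 17)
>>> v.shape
(17, 3)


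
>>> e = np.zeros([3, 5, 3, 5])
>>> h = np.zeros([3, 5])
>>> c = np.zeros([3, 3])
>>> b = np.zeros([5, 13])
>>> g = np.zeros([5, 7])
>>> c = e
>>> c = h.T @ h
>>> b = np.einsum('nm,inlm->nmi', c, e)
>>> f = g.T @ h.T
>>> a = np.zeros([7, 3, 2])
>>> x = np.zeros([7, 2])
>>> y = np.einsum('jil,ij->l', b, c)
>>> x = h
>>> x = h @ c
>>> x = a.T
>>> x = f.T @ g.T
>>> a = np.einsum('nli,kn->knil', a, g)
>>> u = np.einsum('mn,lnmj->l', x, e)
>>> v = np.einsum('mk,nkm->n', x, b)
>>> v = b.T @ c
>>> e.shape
(3, 5, 3, 5)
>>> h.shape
(3, 5)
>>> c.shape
(5, 5)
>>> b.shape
(5, 5, 3)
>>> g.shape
(5, 7)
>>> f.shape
(7, 3)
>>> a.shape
(5, 7, 2, 3)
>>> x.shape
(3, 5)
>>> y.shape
(3,)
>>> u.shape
(3,)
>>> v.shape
(3, 5, 5)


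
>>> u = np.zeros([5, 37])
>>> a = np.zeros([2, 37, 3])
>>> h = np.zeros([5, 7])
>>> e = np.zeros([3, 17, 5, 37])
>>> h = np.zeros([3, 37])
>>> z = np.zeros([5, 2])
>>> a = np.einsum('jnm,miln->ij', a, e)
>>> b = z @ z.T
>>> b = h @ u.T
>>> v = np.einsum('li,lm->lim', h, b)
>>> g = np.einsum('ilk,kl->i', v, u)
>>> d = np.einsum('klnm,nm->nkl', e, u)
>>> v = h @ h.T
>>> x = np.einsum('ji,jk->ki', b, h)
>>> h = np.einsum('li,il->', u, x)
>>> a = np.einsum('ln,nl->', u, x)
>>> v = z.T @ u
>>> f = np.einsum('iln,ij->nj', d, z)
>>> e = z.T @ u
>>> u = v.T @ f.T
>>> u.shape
(37, 17)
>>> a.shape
()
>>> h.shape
()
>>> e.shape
(2, 37)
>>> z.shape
(5, 2)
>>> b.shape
(3, 5)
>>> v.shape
(2, 37)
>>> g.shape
(3,)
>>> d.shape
(5, 3, 17)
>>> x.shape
(37, 5)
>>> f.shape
(17, 2)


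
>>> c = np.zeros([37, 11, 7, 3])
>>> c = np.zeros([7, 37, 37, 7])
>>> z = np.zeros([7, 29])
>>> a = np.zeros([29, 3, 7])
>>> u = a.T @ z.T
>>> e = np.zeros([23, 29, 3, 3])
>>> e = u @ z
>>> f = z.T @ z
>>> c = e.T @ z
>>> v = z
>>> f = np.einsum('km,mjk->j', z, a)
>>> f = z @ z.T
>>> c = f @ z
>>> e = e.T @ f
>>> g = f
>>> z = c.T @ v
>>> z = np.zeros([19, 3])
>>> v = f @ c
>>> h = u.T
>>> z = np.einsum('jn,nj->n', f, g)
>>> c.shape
(7, 29)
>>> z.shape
(7,)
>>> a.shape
(29, 3, 7)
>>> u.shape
(7, 3, 7)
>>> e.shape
(29, 3, 7)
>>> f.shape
(7, 7)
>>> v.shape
(7, 29)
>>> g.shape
(7, 7)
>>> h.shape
(7, 3, 7)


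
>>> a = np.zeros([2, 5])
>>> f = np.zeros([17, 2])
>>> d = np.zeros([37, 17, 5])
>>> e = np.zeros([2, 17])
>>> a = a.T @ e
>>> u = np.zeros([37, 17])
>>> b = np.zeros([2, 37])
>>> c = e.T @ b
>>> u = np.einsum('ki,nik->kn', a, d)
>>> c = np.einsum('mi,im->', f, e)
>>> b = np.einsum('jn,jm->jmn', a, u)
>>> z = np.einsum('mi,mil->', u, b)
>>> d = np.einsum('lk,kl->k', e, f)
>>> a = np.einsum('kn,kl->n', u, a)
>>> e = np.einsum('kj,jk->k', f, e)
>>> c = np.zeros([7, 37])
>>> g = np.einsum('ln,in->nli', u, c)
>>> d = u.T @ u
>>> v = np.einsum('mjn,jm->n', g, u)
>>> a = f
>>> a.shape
(17, 2)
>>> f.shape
(17, 2)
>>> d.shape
(37, 37)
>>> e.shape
(17,)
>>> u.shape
(5, 37)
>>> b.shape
(5, 37, 17)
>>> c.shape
(7, 37)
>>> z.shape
()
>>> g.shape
(37, 5, 7)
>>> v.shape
(7,)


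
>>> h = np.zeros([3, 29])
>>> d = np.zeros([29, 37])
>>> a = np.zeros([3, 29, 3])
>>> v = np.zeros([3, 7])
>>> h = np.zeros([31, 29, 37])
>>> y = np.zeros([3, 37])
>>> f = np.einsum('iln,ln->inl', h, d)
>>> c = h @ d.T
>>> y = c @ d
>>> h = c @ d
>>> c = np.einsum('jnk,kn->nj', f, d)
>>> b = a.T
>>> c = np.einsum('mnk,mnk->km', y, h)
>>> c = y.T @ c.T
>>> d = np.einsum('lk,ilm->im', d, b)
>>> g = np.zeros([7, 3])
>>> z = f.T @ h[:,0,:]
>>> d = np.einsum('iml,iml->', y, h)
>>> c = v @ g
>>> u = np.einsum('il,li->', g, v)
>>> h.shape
(31, 29, 37)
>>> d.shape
()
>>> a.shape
(3, 29, 3)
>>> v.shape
(3, 7)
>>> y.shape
(31, 29, 37)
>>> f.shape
(31, 37, 29)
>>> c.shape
(3, 3)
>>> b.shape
(3, 29, 3)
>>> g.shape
(7, 3)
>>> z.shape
(29, 37, 37)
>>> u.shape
()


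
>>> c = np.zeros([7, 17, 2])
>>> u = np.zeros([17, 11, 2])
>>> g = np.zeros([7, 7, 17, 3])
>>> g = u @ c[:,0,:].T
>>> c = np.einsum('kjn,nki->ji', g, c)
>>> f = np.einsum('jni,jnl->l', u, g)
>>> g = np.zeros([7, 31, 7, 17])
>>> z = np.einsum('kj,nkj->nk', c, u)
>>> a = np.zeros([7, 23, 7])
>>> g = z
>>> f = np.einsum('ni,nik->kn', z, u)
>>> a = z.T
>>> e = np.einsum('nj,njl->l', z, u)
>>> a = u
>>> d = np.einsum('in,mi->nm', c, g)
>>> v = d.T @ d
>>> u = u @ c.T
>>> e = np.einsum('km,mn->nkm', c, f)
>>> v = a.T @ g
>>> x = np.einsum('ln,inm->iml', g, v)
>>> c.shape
(11, 2)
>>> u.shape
(17, 11, 11)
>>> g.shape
(17, 11)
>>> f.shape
(2, 17)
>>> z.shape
(17, 11)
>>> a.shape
(17, 11, 2)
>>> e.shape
(17, 11, 2)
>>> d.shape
(2, 17)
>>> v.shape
(2, 11, 11)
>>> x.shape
(2, 11, 17)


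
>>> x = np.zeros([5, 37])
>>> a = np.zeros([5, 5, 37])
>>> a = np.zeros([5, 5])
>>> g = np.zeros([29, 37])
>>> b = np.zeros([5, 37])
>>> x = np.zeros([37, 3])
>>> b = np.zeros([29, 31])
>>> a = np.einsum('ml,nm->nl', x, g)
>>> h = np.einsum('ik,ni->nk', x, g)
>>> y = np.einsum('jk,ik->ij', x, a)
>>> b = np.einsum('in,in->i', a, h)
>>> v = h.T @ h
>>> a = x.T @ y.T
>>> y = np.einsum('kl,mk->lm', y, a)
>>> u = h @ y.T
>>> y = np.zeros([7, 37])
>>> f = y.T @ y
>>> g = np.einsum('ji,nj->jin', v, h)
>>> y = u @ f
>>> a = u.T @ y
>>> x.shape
(37, 3)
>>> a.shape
(37, 37)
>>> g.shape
(3, 3, 29)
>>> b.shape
(29,)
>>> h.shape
(29, 3)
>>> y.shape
(29, 37)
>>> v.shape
(3, 3)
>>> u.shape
(29, 37)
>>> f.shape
(37, 37)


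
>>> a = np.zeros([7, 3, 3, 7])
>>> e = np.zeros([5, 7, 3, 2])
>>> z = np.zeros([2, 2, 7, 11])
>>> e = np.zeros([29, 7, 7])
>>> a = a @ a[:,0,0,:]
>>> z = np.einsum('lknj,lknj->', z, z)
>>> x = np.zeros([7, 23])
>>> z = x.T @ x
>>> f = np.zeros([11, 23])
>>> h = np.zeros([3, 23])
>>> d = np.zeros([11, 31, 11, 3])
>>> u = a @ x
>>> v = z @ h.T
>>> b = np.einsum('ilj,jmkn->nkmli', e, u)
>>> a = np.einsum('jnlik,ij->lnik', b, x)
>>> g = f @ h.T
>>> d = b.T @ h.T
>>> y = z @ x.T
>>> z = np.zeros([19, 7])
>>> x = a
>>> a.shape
(3, 3, 7, 29)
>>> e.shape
(29, 7, 7)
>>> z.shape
(19, 7)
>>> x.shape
(3, 3, 7, 29)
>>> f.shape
(11, 23)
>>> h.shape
(3, 23)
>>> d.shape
(29, 7, 3, 3, 3)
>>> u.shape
(7, 3, 3, 23)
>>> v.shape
(23, 3)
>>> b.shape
(23, 3, 3, 7, 29)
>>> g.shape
(11, 3)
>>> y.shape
(23, 7)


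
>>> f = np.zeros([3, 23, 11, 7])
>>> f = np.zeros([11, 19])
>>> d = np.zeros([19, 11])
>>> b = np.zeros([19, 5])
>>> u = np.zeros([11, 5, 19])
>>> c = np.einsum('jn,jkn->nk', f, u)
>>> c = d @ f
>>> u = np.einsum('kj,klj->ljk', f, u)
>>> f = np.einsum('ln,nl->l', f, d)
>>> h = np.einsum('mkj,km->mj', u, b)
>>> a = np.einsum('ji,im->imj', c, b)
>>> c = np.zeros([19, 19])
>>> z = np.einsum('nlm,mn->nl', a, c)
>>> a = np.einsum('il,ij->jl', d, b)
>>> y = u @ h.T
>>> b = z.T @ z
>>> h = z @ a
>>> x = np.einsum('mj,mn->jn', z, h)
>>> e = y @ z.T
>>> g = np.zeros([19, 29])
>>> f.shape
(11,)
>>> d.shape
(19, 11)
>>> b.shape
(5, 5)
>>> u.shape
(5, 19, 11)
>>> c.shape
(19, 19)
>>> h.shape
(19, 11)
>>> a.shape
(5, 11)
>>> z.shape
(19, 5)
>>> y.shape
(5, 19, 5)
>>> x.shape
(5, 11)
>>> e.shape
(5, 19, 19)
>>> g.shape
(19, 29)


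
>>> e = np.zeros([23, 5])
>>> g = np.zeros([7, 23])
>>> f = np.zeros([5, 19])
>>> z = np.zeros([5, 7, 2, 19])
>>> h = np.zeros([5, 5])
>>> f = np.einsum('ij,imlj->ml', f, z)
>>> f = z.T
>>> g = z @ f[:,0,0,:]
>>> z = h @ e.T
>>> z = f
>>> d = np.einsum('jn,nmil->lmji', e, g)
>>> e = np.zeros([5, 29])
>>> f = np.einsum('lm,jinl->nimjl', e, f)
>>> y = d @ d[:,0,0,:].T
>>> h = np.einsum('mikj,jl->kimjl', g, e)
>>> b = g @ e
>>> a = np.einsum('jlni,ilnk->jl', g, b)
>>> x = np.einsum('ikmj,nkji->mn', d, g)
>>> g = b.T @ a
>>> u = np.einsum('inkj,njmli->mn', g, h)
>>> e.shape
(5, 29)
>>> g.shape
(29, 2, 7, 7)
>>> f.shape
(7, 2, 29, 19, 5)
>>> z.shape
(19, 2, 7, 5)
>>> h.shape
(2, 7, 5, 5, 29)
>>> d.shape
(5, 7, 23, 2)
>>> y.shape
(5, 7, 23, 5)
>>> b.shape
(5, 7, 2, 29)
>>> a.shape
(5, 7)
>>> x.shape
(23, 5)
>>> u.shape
(5, 2)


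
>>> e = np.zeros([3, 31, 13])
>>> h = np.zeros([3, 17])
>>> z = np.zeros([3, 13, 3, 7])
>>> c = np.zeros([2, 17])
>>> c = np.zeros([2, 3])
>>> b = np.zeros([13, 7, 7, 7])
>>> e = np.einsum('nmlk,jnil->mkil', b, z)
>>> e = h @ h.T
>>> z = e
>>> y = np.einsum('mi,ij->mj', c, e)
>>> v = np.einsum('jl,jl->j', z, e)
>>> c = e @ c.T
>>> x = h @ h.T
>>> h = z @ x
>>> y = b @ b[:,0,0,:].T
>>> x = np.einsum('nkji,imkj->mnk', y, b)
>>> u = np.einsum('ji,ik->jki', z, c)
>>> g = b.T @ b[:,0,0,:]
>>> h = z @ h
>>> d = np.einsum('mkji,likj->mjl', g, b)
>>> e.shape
(3, 3)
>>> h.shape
(3, 3)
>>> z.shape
(3, 3)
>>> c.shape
(3, 2)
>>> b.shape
(13, 7, 7, 7)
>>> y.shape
(13, 7, 7, 13)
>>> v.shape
(3,)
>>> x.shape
(7, 13, 7)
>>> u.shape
(3, 2, 3)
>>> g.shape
(7, 7, 7, 7)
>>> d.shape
(7, 7, 13)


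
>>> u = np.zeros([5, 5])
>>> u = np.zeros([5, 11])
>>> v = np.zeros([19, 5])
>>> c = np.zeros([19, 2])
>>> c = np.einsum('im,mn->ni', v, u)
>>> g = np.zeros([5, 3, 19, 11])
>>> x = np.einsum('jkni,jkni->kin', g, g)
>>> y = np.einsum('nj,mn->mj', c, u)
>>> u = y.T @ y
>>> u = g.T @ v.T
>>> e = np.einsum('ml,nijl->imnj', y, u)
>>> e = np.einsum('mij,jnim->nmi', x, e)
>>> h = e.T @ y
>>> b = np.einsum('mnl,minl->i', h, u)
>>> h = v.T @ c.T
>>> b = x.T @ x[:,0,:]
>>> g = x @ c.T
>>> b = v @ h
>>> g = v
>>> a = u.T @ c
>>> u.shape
(11, 19, 3, 19)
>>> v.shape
(19, 5)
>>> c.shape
(11, 19)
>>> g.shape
(19, 5)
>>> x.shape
(3, 11, 19)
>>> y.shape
(5, 19)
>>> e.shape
(5, 3, 11)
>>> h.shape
(5, 11)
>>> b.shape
(19, 11)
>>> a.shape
(19, 3, 19, 19)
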